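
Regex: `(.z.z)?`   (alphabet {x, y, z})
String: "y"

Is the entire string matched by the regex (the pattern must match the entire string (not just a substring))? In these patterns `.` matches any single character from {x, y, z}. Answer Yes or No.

No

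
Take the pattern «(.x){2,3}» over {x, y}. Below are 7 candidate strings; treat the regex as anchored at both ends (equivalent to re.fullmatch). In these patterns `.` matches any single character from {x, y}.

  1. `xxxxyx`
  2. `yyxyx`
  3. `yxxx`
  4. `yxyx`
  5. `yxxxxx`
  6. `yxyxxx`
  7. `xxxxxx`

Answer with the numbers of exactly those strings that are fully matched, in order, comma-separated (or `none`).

1 → match
2 → no match
3 → match
4 → match
5 → match
6 → match
7 → match

1, 3, 4, 5, 6, 7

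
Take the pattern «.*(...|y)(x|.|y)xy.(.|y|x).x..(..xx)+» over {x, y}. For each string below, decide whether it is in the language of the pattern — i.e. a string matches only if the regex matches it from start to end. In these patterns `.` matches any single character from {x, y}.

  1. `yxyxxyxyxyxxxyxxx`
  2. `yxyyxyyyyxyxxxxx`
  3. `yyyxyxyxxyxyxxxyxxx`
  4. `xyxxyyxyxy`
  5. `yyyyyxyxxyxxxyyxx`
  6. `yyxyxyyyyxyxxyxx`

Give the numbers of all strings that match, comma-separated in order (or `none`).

1 → no match
2 → match
3 → match
4 → no match — must end with `xx`
5 → match
6 → match

2, 3, 5, 6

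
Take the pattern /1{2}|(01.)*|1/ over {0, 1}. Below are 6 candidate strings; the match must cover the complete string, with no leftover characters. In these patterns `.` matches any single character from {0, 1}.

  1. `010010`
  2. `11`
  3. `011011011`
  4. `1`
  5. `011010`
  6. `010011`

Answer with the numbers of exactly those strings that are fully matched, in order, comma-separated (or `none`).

1, 2, 3, 4, 5, 6

1. `010010` → match
2. `11` → match
3. `011011011` → match
4. `1` → match
5. `011010` → match
6. `010011` → match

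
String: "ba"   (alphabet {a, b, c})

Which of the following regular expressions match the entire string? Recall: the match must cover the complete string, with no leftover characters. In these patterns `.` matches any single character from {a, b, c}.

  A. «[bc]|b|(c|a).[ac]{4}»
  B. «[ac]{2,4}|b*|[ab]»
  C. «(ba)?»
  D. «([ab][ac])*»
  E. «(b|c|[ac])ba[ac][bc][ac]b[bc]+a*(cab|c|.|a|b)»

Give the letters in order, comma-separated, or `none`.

C, D

A → no match
B → no match
C → match
D → match
E → no match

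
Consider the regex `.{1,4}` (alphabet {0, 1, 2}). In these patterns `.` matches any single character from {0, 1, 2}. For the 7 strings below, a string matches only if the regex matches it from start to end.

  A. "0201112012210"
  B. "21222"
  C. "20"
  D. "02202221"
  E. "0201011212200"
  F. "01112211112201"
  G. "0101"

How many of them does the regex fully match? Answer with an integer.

A → no match
B. "21222" → no match
C. "20" → match
D. "02202221" → no match
E → no match
F → no match
G. "0101" → match
Total matched: 2

2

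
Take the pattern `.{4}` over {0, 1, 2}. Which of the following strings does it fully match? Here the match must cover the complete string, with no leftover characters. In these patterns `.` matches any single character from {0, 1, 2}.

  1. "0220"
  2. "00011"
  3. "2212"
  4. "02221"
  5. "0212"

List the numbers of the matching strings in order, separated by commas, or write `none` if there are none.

1 → match
2 → no match
3 → match
4 → no match
5 → match

1, 3, 5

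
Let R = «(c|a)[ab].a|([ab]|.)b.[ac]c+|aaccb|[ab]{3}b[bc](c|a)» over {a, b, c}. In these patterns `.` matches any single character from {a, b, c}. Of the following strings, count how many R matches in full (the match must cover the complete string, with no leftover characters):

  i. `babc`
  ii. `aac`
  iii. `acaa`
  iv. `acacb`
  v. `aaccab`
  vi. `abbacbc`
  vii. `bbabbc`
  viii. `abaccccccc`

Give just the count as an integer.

2

i → no match
ii → no match
iii → no match
iv → no match
v → no match
vi → no match
vii → match
viii → match
Total matched: 2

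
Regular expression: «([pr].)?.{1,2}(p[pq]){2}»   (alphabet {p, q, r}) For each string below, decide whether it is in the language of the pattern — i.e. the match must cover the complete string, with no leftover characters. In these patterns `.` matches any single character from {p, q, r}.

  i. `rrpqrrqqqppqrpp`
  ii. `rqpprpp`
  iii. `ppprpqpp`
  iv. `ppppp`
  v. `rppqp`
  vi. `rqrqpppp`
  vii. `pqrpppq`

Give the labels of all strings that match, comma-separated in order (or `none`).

iii, iv, vi, vii

i → no match
ii → no match
iii → match
iv → match
v → no match
vi → match
vii → match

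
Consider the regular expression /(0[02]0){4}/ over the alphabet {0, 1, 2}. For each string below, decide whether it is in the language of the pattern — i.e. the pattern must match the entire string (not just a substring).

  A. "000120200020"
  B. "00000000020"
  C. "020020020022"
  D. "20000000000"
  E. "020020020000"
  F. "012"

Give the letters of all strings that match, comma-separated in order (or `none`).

E

A → no match
B → no match
C → no match — must end with "0"
D → no match — must start with "0"
E → match
F → no match — must end with "0"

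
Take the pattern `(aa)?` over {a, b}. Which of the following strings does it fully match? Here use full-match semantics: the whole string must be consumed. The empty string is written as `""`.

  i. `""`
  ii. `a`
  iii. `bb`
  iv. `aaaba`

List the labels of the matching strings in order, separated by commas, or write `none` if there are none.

i. `""` → match
ii. `a` → no match
iii. `bb` → no match
iv. `aaaba` → no match

i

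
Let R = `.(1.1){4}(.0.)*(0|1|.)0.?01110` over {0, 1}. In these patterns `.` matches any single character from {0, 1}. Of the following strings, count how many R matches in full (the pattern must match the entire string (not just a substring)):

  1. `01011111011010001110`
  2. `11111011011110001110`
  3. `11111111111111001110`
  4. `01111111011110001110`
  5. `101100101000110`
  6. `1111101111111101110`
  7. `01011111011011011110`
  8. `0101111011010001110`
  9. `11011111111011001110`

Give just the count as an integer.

1 → match
2 → match
3 → match
4 → match
5 → no match — must end with `01110`
6 → no match
7 → no match — must end with `01110`
8 → no match
9 → match
Total matched: 5

5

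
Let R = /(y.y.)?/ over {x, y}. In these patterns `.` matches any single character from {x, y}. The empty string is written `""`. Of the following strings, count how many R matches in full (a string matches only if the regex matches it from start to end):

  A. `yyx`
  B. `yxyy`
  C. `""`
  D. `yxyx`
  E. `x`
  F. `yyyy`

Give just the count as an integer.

A → no match
B → match
C → match
D → match
E → no match
F → match
Total matched: 4

4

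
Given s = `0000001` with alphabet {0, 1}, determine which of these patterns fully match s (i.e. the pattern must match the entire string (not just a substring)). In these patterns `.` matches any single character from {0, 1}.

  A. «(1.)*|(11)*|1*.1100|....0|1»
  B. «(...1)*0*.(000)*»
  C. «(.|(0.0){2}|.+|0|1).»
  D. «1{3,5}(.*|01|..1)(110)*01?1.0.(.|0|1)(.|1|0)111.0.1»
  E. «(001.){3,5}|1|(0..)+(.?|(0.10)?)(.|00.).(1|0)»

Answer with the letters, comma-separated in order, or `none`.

A → no match
B → match
C → match
D → no match — must start with `1`
E → match

B, C, E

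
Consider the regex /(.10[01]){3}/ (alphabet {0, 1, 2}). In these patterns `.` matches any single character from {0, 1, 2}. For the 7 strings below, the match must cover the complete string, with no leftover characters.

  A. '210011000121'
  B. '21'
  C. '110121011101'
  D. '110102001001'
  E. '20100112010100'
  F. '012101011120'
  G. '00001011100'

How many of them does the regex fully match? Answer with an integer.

A → no match
B → no match
C → match
D → no match
E → no match
F → no match
G → no match
Total matched: 1

1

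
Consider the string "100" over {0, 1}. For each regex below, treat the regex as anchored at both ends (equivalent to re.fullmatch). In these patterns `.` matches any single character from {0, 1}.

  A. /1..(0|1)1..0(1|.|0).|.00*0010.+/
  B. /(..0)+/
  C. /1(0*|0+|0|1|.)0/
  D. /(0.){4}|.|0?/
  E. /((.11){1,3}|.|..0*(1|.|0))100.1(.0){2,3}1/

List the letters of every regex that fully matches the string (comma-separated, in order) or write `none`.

B, C

A → no match
B → match
C → match
D → no match
E → no match — must end with "01"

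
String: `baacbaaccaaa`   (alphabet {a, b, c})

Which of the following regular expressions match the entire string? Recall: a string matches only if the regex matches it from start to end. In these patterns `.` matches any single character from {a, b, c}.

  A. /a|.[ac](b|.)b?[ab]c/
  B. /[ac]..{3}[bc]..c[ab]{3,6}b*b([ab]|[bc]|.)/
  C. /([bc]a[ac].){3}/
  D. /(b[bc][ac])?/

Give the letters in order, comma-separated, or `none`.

C

A → no match
B → no match
C → match
D → no match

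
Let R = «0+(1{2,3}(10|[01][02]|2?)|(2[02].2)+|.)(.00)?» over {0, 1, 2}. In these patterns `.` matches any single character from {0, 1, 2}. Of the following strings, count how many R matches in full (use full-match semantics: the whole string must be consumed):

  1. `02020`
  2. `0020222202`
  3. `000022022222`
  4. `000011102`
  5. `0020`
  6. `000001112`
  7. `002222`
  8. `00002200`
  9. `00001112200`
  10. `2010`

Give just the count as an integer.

7

1 → no match
2 → match
3 → match
4 → match
5 → no match
6 → match
7 → match
8 → match
9 → match
10 → no match — must start with `0`
Total matched: 7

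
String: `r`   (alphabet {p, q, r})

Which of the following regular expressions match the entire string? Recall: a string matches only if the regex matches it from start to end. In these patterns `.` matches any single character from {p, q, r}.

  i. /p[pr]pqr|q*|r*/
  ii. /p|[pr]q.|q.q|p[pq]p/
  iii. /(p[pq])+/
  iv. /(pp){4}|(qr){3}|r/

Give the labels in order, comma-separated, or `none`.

i, iv

i → match
ii → no match
iii → no match — must start with `p`
iv → match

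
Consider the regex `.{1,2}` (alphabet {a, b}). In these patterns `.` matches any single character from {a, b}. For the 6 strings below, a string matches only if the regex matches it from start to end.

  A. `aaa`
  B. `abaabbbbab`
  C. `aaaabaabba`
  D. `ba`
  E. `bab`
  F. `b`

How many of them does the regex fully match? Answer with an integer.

A → no match
B → no match
C → no match
D → match
E → no match
F → match
Total matched: 2

2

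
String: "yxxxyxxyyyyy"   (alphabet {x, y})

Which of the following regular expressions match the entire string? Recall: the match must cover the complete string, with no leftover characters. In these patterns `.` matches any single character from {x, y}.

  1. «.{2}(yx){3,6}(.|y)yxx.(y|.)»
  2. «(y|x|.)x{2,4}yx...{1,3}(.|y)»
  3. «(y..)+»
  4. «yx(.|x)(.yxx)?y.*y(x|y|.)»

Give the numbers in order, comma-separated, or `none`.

2, 4

1 → no match
2 → match
3 → no match
4 → match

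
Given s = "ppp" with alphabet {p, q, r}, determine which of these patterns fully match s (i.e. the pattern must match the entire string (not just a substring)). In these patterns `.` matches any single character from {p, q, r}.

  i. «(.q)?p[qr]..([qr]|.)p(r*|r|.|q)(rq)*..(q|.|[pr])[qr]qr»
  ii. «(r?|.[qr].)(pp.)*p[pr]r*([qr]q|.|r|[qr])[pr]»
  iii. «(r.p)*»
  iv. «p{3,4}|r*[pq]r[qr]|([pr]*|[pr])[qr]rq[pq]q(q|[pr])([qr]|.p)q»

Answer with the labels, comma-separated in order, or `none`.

i → no match — must end with "qr"
ii → no match
iii → no match
iv → match

iv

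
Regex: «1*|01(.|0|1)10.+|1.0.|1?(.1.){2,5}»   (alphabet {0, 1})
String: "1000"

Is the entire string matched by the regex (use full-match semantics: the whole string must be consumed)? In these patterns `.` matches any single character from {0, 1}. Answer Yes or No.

Yes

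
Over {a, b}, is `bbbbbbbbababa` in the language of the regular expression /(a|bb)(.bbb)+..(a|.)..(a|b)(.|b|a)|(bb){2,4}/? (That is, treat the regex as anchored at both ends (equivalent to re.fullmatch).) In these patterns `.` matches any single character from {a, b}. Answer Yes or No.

Yes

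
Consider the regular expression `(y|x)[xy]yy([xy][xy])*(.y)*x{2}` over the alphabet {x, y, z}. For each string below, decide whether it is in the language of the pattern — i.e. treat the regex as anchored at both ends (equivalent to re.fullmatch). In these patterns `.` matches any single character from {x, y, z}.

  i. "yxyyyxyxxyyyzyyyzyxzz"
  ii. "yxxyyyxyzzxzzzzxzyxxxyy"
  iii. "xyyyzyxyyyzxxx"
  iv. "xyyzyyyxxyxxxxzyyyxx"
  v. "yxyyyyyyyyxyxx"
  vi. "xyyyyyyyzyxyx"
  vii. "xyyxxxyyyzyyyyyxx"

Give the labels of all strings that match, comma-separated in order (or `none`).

v

i → no match — must end with "x"
ii → no match — must end with "x"
iii → no match
iv → no match
v → match
vi → no match
vii → no match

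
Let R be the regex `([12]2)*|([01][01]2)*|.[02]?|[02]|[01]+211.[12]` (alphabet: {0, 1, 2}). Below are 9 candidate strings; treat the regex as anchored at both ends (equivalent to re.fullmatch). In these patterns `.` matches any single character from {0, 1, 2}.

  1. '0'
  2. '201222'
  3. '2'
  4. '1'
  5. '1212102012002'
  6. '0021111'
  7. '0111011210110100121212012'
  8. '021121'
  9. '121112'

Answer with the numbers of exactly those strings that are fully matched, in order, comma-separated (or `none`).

1, 3, 4, 6, 8, 9

1 → match
2 → no match
3 → match
4 → match
5 → no match
6 → match
7 → no match
8 → match
9 → match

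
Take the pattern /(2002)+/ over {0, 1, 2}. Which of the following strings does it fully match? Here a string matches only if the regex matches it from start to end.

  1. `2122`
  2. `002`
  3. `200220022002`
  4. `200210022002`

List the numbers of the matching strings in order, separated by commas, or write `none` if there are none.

3

1 → no match — must start with `2002`
2 → no match — must start with `2002`
3 → match
4 → no match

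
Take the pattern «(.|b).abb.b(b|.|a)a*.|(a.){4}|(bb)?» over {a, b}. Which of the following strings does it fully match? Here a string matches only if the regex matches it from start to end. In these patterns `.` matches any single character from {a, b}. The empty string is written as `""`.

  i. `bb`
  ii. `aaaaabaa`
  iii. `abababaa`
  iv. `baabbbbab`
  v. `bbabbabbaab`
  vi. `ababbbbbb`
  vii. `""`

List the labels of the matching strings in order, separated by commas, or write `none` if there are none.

i, ii, iii, iv, v, vi, vii

i. `bb` → match
ii. `aaaaabaa` → match
iii. `abababaa` → match
iv. `baabbbbab` → match
v. `bbabbabbaab` → match
vi. `ababbbbbb` → match
vii. `""` → match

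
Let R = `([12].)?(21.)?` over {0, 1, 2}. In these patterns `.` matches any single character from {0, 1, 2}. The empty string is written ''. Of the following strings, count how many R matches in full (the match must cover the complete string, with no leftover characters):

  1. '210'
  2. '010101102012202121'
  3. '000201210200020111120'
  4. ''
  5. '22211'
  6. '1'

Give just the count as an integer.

3

1. '210' → match
2 → no match
3 → no match
4. '' → match
5. '22211' → match
6. '1' → no match
Total matched: 3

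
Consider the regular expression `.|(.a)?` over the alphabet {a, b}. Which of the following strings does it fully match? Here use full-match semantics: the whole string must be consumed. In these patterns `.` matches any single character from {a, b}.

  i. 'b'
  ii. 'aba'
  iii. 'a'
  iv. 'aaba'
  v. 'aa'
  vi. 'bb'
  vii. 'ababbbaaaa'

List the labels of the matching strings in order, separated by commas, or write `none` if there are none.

i. 'b' → match
ii. 'aba' → no match
iii. 'a' → match
iv. 'aaba' → no match
v. 'aa' → match
vi. 'bb' → no match
vii. 'ababbbaaaa' → no match

i, iii, v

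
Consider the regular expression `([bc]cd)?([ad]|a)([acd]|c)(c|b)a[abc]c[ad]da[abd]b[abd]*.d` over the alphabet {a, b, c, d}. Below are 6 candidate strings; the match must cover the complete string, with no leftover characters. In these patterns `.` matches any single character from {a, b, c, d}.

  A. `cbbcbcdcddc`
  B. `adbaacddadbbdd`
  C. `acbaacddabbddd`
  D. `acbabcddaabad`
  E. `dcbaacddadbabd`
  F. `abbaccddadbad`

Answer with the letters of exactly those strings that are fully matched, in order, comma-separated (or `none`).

A → no match — must end with `d`
B → match
C → match
D → match
E → match
F → no match

B, C, D, E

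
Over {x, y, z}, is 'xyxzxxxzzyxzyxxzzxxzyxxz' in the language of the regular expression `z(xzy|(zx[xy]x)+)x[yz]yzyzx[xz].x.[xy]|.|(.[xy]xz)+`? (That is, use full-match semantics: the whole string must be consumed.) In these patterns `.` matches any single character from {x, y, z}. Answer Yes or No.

Yes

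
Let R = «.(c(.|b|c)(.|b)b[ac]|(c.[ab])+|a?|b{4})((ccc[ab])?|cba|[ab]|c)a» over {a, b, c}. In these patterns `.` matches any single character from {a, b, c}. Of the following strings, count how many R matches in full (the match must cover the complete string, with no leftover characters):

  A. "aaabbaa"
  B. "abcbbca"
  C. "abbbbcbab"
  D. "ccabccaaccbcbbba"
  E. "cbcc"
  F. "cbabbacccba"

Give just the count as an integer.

A → no match
B → no match
C → no match — must end with "a"
D → no match
E → no match — must end with "a"
F → no match
Total matched: 0

0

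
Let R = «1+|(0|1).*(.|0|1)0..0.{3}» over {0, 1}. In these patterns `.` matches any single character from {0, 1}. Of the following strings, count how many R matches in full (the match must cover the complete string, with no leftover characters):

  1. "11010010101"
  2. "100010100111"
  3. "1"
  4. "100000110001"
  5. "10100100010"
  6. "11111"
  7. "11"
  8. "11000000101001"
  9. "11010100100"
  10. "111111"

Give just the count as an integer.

1 → match
2 → match
3 → match
4 → match
5 → match
6 → match
7 → match
8 → no match
9 → match
10 → match
Total matched: 9

9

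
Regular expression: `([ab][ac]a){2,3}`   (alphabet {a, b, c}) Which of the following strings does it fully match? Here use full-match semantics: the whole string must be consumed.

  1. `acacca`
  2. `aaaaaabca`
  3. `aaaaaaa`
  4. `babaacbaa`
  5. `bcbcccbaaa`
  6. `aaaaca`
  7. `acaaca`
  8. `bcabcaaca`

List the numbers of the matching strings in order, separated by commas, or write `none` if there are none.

1 → no match
2 → match
3 → no match
4 → no match
5 → no match
6 → match
7 → match
8 → match

2, 6, 7, 8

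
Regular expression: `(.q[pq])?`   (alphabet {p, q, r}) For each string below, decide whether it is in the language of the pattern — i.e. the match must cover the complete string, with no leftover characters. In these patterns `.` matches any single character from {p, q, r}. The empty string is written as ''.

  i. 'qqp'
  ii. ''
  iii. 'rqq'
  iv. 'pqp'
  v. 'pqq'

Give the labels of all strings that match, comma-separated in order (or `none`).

i, ii, iii, iv, v

i → match
ii → match
iii → match
iv → match
v → match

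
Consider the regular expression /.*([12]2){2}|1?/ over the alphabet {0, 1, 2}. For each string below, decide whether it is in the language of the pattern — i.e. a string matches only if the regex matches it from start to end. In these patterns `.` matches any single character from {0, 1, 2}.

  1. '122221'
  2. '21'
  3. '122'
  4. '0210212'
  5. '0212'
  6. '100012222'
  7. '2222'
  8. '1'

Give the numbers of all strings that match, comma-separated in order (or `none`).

6, 7, 8

1 → no match
2 → no match
3 → no match
4 → no match
5 → no match
6 → match
7 → match
8 → match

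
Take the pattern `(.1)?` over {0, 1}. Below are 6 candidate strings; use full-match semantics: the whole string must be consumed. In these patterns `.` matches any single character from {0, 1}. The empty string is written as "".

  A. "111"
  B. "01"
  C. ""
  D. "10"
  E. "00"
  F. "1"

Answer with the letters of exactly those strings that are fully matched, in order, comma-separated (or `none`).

B, C

A → no match
B → match
C → match
D → no match
E → no match
F → no match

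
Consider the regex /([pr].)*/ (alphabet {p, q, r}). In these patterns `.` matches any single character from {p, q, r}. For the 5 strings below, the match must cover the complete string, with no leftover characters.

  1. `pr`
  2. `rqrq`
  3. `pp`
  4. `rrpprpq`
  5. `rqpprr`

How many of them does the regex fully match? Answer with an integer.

4

1 → match
2 → match
3 → match
4 → no match
5 → match
Total matched: 4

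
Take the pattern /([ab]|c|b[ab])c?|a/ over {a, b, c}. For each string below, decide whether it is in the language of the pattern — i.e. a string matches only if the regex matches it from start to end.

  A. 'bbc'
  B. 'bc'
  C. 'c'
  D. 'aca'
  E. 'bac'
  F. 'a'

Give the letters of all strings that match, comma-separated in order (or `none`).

A. 'bbc' → match
B. 'bc' → match
C. 'c' → match
D. 'aca' → no match
E. 'bac' → match
F. 'a' → match

A, B, C, E, F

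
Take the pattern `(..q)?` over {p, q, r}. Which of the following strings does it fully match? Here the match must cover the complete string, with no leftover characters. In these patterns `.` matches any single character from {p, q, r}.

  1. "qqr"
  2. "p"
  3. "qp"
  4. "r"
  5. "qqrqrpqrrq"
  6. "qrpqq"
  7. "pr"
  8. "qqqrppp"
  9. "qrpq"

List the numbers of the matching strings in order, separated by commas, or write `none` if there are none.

1 → no match
2 → no match
3 → no match
4 → no match
5 → no match
6 → no match
7 → no match
8 → no match
9 → no match

none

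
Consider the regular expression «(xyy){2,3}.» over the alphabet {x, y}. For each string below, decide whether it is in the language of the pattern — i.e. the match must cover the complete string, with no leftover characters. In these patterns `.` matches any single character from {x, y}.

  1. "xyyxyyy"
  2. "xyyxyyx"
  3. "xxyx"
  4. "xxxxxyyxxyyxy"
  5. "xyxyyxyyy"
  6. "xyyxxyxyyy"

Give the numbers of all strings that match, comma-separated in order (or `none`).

1, 2

1 → match
2 → match
3 → no match — must start with "xyy"
4 → no match — must start with "xyy"
5 → no match — must start with "xyy"
6 → no match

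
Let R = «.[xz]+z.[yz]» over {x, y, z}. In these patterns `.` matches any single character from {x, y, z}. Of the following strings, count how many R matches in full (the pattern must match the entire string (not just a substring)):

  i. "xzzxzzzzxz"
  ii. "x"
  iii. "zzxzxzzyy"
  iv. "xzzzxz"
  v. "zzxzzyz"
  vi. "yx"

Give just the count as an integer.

i → match
ii → no match
iii → match
iv → match
v → match
vi → no match
Total matched: 4

4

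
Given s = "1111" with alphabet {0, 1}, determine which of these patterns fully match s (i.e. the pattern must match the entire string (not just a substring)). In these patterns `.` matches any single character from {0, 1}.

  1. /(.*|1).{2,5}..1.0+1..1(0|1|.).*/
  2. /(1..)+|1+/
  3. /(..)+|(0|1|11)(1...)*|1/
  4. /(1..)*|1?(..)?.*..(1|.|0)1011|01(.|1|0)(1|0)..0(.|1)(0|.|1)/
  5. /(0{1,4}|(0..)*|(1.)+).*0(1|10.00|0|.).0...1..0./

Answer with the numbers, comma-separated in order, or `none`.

1 → no match
2 → match
3 → match
4 → no match
5 → no match

2, 3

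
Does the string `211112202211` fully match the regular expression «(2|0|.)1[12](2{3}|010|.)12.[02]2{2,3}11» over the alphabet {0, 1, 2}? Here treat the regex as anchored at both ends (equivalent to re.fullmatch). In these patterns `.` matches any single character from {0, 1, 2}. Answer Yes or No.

Yes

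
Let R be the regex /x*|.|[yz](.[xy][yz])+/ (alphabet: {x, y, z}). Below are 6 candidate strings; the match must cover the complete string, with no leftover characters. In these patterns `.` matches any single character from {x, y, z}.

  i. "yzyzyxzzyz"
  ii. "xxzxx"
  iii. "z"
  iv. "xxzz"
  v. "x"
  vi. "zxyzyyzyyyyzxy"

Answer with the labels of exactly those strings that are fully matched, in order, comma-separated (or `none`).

i, iii, v

i → match
ii → no match
iii → match
iv → no match
v → match
vi → no match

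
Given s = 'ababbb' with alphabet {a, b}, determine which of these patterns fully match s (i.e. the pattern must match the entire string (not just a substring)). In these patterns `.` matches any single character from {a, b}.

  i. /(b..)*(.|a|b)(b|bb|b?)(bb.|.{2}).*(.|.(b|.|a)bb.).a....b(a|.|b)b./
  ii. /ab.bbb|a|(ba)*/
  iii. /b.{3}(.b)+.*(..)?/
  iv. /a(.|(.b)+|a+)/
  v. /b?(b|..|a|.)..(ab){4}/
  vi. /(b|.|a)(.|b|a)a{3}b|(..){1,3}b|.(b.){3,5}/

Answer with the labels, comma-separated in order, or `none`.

i → no match
ii → match
iii → no match — must start with 'b'
iv → no match
v → no match — must end with 'ab'
vi → no match

ii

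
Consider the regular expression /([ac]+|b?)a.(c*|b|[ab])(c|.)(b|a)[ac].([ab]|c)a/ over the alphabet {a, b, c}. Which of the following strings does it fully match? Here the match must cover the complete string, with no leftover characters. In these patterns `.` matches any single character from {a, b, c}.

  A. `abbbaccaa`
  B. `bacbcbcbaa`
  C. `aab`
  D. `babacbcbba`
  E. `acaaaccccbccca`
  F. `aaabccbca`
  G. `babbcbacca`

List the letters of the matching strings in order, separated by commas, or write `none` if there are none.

A → match
B → match
C → no match — must end with `a`
D → match
E → match
F → no match
G → match

A, B, D, E, G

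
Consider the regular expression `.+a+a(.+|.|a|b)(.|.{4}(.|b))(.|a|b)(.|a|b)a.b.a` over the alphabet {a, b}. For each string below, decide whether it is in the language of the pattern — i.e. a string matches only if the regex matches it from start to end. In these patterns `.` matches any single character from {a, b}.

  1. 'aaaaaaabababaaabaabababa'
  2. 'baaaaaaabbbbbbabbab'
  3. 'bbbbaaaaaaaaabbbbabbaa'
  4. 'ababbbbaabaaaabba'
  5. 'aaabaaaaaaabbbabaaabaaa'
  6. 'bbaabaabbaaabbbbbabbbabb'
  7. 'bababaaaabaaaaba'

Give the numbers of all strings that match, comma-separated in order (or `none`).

3

1 → no match
2 → no match — must end with 'a'
3 → match
4 → no match
5 → no match
6 → no match — must end with 'a'
7 → no match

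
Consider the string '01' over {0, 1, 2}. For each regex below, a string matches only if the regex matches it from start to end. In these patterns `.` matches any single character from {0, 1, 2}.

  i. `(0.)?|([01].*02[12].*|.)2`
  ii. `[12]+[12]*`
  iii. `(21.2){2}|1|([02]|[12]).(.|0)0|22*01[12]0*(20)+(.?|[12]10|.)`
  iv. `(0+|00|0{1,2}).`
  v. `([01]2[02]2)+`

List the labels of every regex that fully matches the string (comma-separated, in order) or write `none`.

i → match
ii → no match
iii → no match
iv → match
v → no match — must end with '2'

i, iv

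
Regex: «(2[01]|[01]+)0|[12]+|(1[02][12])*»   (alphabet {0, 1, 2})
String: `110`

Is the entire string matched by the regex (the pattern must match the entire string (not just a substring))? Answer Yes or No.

Yes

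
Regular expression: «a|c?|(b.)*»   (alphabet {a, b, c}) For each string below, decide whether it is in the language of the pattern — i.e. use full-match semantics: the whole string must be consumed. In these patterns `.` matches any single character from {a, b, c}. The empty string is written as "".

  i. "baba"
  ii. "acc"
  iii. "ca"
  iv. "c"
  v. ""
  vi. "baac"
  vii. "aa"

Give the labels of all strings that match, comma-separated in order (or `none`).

i → match
ii → no match
iii → no match
iv → match
v → match
vi → no match
vii → no match

i, iv, v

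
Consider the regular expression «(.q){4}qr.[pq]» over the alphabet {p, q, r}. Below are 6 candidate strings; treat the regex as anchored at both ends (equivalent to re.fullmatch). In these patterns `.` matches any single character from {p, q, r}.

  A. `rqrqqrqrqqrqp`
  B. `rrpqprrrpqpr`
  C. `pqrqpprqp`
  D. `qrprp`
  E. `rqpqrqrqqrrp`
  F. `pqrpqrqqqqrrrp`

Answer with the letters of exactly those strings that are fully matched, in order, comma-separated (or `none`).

A → no match
B. `rrpqprrrpqpr` → no match
C. `pqrqpprqp` → no match
D. `qrprp` → no match
E. `rqpqrqrqqrrp` → match
F → no match

E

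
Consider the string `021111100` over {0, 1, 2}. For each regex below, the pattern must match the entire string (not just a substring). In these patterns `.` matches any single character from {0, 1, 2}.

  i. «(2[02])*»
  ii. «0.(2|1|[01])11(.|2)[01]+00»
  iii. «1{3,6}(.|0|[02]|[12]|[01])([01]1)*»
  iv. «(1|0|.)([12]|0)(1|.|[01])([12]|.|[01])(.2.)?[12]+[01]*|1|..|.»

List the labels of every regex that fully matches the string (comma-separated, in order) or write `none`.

i → no match
ii → match
iii → no match — must start with `1`
iv → match

ii, iv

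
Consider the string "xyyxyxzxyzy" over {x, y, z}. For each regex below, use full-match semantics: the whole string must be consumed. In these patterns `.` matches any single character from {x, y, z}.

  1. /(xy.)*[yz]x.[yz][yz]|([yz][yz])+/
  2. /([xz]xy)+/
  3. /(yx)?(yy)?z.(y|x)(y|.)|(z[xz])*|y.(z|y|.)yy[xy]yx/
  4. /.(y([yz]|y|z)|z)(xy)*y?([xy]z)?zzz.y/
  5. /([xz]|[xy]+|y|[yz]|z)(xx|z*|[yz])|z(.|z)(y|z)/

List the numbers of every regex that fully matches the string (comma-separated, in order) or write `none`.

1 → match
2 → no match — must end with "xy"
3 → no match
4 → no match
5 → no match

1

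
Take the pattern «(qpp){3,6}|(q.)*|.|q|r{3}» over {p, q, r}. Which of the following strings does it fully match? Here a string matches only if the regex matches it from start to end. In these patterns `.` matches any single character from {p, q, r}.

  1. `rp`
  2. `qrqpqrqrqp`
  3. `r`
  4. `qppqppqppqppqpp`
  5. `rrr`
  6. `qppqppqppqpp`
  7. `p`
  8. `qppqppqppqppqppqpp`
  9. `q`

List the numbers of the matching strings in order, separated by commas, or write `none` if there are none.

1. `rp` → no match
2. `qrqpqrqrqp` → match
3. `r` → match
4 → match
5. `rrr` → match
6. `qppqppqppqpp` → match
7. `p` → match
8 → match
9. `q` → match

2, 3, 4, 5, 6, 7, 8, 9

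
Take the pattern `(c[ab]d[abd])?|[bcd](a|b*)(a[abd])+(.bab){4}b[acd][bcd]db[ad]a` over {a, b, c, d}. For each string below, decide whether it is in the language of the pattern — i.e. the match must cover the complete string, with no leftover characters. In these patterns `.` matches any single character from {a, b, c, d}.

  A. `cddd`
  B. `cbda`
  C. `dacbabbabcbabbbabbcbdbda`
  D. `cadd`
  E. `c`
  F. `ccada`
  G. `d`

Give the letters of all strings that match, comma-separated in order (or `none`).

A → no match
B → match
C → no match
D → match
E → no match
F → no match
G → no match

B, D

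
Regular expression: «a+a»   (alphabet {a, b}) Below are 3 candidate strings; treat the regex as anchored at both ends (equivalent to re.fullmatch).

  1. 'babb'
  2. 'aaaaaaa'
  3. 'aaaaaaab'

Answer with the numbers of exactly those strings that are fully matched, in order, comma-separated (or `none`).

2

1. 'babb' → no match — must start with 'a'
2. 'aaaaaaa' → match
3. 'aaaaaaab' → no match — must end with 'aa'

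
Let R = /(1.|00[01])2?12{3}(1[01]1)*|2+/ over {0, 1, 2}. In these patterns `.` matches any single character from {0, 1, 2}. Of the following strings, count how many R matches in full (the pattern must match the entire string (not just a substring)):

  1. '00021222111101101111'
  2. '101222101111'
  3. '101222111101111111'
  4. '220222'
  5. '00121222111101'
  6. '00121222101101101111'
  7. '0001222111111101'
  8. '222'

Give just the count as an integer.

1 → match
2 → match
3 → match
4 → no match
5 → match
6 → match
7 → match
8 → match
Total matched: 7

7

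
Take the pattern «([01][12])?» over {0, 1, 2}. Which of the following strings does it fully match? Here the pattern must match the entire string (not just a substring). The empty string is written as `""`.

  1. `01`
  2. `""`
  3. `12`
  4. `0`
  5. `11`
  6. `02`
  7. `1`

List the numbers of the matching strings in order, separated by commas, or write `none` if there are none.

1, 2, 3, 5, 6

1. `01` → match
2. `""` → match
3. `12` → match
4. `0` → no match
5. `11` → match
6. `02` → match
7. `1` → no match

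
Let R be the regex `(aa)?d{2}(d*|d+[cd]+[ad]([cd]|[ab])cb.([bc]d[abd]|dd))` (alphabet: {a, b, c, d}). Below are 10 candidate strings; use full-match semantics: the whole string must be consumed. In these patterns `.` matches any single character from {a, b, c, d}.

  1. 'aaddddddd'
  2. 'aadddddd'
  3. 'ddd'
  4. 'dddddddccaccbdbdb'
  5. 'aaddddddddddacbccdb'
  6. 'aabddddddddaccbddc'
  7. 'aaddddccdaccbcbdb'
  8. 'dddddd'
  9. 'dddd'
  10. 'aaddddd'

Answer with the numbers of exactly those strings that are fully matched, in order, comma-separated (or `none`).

1 → match
2 → match
3 → match
4 → match
5 → match
6 → no match
7 → match
8 → match
9 → match
10 → match

1, 2, 3, 4, 5, 7, 8, 9, 10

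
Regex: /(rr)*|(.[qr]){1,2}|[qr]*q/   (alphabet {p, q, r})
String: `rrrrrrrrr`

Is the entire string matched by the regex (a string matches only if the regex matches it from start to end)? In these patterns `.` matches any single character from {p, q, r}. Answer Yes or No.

No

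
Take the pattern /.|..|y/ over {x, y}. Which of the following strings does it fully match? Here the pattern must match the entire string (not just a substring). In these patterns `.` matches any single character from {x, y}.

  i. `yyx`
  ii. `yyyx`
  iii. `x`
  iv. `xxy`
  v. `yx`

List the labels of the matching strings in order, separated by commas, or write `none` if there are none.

iii, v

i → no match
ii → no match
iii → match
iv → no match
v → match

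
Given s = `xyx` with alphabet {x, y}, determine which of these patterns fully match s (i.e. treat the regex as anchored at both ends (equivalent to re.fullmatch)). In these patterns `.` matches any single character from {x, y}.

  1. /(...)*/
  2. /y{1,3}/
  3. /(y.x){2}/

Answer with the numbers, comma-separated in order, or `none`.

1 → match
2 → no match — must start with `y`
3 → no match — must start with `y`

1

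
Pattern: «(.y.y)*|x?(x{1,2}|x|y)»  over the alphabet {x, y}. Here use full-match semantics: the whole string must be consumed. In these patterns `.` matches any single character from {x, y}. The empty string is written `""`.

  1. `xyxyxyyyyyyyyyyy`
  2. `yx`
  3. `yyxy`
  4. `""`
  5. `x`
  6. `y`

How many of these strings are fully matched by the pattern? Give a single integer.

5

1 → match
2 → no match
3 → match
4 → match
5 → match
6 → match
Total matched: 5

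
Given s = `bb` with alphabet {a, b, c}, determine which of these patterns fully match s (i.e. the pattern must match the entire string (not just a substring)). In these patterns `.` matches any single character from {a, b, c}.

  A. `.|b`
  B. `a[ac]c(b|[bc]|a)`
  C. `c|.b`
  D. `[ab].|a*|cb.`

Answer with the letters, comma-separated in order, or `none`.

A → no match
B → no match — must start with `a`
C → match
D → match

C, D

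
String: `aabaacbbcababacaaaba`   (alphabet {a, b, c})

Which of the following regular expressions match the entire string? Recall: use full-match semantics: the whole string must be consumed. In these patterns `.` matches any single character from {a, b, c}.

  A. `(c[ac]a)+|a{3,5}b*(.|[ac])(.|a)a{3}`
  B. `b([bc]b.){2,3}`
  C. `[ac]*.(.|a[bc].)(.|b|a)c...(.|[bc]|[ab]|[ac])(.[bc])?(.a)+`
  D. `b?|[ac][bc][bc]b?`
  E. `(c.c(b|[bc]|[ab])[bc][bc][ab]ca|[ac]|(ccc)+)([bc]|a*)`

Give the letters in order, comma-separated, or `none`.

C

A → no match
B → no match — must start with `b`
C → match
D → no match
E → no match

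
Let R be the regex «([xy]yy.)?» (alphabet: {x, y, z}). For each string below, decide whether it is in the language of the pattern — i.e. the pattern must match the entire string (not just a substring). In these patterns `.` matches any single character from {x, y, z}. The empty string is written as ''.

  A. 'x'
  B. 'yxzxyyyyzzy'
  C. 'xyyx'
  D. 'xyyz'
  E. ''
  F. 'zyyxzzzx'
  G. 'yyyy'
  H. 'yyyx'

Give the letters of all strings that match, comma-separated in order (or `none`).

C, D, E, G, H

A → no match
B → no match
C → match
D → match
E → match
F → no match
G → match
H → match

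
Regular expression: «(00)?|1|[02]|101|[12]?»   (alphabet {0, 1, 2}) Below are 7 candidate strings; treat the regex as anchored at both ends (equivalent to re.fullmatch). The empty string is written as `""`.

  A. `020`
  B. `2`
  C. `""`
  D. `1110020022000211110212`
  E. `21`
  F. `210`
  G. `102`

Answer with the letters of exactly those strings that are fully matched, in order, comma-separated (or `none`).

B, C

A → no match
B → match
C → match
D → no match
E → no match
F → no match
G → no match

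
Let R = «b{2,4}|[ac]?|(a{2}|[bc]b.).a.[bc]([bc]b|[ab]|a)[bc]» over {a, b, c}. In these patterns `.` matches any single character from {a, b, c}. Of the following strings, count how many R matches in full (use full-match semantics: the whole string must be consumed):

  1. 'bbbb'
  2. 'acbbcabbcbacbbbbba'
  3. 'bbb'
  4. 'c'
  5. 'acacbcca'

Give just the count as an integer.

1. 'bbbb' → match
2 → no match
3. 'bbb' → match
4. 'c' → match
5. 'acacbcca' → no match
Total matched: 3

3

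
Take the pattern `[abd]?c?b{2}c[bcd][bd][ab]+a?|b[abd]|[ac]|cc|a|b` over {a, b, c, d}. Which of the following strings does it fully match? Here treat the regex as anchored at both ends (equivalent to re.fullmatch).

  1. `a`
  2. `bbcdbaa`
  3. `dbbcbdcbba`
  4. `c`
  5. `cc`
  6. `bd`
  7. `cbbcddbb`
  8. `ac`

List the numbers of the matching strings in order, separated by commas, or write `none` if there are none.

1 → match
2 → match
3 → no match
4 → match
5 → match
6 → match
7 → match
8 → no match

1, 2, 4, 5, 6, 7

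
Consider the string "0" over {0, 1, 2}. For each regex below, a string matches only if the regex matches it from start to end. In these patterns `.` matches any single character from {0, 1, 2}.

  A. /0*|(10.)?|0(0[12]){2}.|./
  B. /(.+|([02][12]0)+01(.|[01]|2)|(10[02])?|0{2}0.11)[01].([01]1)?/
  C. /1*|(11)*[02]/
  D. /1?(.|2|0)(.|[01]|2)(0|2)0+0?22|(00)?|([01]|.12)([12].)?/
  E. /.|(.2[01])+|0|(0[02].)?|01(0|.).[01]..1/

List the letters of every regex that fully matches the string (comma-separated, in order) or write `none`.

A, C, D, E

A → match
B → no match
C → match
D → match
E → match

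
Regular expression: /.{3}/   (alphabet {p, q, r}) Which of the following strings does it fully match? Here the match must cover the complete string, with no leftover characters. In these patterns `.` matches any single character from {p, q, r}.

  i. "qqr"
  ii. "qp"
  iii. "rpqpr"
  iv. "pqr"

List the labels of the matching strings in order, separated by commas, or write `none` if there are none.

i, iv

i. "qqr" → match
ii. "qp" → no match
iii. "rpqpr" → no match
iv. "pqr" → match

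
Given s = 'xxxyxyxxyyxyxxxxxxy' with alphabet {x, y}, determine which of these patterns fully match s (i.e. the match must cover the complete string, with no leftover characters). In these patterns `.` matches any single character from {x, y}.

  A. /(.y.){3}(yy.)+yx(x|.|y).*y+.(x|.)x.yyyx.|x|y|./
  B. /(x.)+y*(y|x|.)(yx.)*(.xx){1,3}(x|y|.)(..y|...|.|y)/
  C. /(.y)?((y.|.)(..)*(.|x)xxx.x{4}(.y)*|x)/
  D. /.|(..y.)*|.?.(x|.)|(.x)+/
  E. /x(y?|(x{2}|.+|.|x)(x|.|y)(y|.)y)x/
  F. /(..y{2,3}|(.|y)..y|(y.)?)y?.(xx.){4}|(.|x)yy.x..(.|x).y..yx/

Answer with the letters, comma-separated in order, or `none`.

A → no match
B → match
C → no match
D → no match
E → no match — must end with 'x'
F → no match

B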